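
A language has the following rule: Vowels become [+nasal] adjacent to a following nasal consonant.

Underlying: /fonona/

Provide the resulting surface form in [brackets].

[fõnõna]

/o/ before nasal /n/ → [õ]
/o/ before nasal /n/ → [õ]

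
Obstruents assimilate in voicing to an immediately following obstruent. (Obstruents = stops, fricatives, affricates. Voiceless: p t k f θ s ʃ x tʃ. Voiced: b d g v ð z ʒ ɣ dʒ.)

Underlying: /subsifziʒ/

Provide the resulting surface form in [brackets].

[supsivziʒ]

/b/ before /s/ (voiceless) → [p]
/f/ before /z/ (voiced) → [v]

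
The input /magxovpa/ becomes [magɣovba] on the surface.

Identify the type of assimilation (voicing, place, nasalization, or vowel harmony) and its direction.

/x/→[ɣ] /p/→[b].
Each target copies a feature from the preceding segment, so the direction is progressive.

voicing assimilation, progressive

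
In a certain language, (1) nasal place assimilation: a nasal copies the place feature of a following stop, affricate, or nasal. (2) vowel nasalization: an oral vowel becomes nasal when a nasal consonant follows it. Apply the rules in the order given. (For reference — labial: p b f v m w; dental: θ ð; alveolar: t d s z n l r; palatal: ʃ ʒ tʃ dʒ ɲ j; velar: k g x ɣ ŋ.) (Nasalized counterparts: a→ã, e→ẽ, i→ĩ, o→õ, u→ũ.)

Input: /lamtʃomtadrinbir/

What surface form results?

Rule 1: /m/ before /tʃ/ (palatal) → [ɲ]
Rule 1: /m/ before /t/ (alveolar) → [n]
Rule 1: /n/ before /b/ (labial) → [m]
After rule 1: laɲtʃontadrimbir
Rule 2: /a/ before nasal /ɲ/ → [ã]
Rule 2: /o/ before nasal /n/ → [õ]
Rule 2: /i/ before nasal /m/ → [ĩ]

[lãɲtʃõntadrĩmbir]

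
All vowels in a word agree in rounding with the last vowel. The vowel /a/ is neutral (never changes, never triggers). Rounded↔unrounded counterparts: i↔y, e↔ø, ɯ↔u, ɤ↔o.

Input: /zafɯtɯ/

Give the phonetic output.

no segment meets the rule's conditions; no change.

[zafɯtɯ]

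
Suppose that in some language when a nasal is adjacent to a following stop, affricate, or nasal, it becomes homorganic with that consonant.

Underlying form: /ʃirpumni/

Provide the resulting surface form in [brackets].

/m/ before /n/ (alveolar) → [n]

[ʃirpunni]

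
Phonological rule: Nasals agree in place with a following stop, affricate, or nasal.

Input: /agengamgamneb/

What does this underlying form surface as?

[ageŋgaŋganneb]

/n/ before /g/ (velar) → [ŋ]
/m/ before /g/ (velar) → [ŋ]
/m/ before /n/ (alveolar) → [n]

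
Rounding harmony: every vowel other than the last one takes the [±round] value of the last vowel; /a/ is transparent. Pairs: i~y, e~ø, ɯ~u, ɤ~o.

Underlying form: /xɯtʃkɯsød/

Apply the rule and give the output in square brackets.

[xutʃkusød]

/ɯ/ harmonizes with /ø/ ([+round]) → [u]
/ɯ/ harmonizes with /ø/ ([+round]) → [u]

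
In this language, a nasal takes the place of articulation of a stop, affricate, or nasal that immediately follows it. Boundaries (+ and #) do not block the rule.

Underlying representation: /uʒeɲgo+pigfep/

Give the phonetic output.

[uʒeŋgo+pigfep]

/ɲ/ before /g/ (velar) → [ŋ]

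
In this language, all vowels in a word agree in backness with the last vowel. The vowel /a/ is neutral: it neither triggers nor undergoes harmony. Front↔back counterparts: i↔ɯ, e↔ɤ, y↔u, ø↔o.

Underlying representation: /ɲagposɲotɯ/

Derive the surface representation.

[ɲagposɲotɯ]

no segment meets the rule's conditions; no change.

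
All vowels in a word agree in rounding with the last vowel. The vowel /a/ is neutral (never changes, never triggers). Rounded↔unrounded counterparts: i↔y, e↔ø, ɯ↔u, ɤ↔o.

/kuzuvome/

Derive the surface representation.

[kɯzɯvɤme]

/u/ harmonizes with /e/ ([-round]) → [ɯ]
/u/ harmonizes with /e/ ([-round]) → [ɯ]
/o/ harmonizes with /e/ ([-round]) → [ɤ]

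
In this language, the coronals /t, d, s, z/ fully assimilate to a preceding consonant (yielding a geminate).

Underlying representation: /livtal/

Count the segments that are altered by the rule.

/t/ after /v/ → [v] (total assimilation)
1 segment changes.

1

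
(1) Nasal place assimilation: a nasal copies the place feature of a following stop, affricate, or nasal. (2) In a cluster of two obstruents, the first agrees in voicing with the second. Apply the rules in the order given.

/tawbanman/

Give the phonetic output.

Rule 1: /n/ before /m/ (labial) → [m]
After rule 1: tawbamman
Rule 2: no segment meets the rule's conditions; no change.

[tawbamman]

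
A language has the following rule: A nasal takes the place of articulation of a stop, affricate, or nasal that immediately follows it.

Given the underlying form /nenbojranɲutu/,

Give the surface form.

[nembojraɲɲutu]

/n/ before /b/ (labial) → [m]
/n/ before /ɲ/ (palatal) → [ɲ]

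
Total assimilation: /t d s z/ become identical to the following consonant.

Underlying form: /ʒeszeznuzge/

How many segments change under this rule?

3

/s/ before /z/ → [z] (total assimilation)
/z/ before /n/ → [n] (total assimilation)
/z/ before /g/ → [g] (total assimilation)
3 segments change.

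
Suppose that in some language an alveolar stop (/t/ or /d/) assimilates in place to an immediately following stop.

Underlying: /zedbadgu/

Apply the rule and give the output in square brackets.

/d/ before /b/ (labial) → [b]
/d/ before /g/ (velar) → [g]

[zebbaggu]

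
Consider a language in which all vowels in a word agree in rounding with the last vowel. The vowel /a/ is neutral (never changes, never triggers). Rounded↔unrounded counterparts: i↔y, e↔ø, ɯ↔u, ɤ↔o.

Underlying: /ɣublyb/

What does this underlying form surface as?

no segment meets the rule's conditions; no change.

[ɣublyb]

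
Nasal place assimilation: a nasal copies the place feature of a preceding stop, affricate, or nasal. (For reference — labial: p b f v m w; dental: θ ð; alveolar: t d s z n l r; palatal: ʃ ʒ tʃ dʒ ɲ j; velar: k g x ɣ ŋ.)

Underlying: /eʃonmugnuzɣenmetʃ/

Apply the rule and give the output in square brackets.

[eʃonnugŋuzɣennetʃ]

/m/ after /n/ (alveolar) → [n]
/n/ after /g/ (velar) → [ŋ]
/m/ after /n/ (alveolar) → [n]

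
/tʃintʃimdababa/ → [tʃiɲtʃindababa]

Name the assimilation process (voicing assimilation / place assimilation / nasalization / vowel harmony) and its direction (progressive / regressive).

place assimilation, regressive

/n/→[ɲ] /m/→[n].
Each target copies a feature from the following segment, so the direction is regressive.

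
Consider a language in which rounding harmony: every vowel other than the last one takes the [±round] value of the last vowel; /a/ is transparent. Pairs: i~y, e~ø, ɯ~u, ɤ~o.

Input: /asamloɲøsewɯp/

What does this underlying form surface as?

/o/ harmonizes with /ɯ/ ([-round]) → [ɤ]
/ø/ harmonizes with /ɯ/ ([-round]) → [e]

[asamlɤɲesewɯp]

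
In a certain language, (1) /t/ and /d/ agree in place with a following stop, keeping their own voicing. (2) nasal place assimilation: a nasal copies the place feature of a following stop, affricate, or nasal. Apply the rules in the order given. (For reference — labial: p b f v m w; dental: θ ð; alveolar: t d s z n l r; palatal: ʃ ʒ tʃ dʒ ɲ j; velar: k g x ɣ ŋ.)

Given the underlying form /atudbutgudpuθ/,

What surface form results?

[atubbukgubpuθ]

Rule 1: /d/ before /b/ (labial) → [b]
Rule 1: /t/ before /g/ (velar) → [k]
Rule 1: /d/ before /p/ (labial) → [b]
After rule 1: atubbukgubpuθ
Rule 2: no segment meets the rule's conditions; no change.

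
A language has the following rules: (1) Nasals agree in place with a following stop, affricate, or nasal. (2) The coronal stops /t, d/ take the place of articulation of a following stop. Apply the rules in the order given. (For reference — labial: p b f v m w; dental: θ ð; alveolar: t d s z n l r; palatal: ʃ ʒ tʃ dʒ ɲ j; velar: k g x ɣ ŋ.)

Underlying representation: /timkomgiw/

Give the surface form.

Rule 1: /m/ before /k/ (velar) → [ŋ]
Rule 1: /m/ before /g/ (velar) → [ŋ]
After rule 1: tiŋkoŋgiw
Rule 2: no segment meets the rule's conditions; no change.

[tiŋkoŋgiw]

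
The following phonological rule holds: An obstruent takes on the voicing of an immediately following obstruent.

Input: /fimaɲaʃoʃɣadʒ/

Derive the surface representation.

/ʃ/ before /ɣ/ (voiced) → [ʒ]

[fimaɲaʃoʒɣadʒ]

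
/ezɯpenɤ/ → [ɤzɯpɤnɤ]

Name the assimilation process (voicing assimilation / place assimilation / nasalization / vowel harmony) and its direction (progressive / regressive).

vowel harmony, regressive

/e/→[ɤ] /e/→[ɤ].
Vowels agree with the last vowel, so the harmony is regressive.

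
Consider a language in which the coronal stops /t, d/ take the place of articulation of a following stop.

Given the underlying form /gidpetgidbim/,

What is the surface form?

/d/ before /p/ (labial) → [b]
/t/ before /g/ (velar) → [k]
/d/ before /b/ (labial) → [b]

[gibpekgibbim]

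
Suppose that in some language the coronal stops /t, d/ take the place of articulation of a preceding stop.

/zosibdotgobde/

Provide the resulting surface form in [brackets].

[zosibbotgobbe]

/d/ after /b/ (labial) → [b]
/d/ after /b/ (labial) → [b]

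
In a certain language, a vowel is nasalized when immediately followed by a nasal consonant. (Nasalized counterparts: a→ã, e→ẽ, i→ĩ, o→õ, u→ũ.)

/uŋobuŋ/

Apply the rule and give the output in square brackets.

/u/ before nasal /ŋ/ → [ũ]
/u/ before nasal /ŋ/ → [ũ]

[ũŋobũŋ]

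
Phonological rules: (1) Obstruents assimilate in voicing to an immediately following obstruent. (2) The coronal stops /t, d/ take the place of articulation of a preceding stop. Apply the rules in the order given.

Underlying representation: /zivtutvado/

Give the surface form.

Rule 1: /v/ before /t/ (voiceless) → [f]
Rule 1: /t/ before /v/ (voiced) → [d]
After rule 1: ziftudvado
Rule 2: no segment meets the rule's conditions; no change.

[ziftudvado]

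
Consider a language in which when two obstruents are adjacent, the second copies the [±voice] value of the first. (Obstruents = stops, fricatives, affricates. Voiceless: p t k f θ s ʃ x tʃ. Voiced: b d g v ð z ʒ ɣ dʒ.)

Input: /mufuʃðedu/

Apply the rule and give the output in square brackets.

/ð/ after /ʃ/ (voiceless) → [θ]

[mufuʃθedu]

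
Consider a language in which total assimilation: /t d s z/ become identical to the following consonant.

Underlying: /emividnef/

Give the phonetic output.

[emivinnef]

/d/ before /n/ → [n] (total assimilation)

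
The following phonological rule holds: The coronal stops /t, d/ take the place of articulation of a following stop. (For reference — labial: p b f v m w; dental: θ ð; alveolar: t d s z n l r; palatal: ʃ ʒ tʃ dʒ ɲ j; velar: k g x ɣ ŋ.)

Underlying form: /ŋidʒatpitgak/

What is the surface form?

[ŋidʒappikgak]

/t/ before /p/ (labial) → [p]
/t/ before /g/ (velar) → [k]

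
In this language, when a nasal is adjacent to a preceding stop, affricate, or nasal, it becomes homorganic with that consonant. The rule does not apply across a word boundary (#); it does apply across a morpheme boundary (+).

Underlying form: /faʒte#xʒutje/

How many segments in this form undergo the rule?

No segment meets the rule's conditions.

0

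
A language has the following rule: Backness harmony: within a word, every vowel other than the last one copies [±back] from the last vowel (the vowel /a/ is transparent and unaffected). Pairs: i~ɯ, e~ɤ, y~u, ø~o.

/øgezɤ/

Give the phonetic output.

/ø/ harmonizes with /ɤ/ ([+back]) → [o]
/e/ harmonizes with /ɤ/ ([+back]) → [ɤ]

[ogɤzɤ]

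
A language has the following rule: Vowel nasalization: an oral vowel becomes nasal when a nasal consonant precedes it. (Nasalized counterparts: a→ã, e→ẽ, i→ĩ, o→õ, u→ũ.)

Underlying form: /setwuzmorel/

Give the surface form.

[setwuzmõrel]

/o/ after nasal /m/ → [õ]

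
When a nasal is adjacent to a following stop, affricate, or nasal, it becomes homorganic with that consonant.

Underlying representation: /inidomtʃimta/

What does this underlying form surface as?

[inidoɲtʃinta]

/m/ before /tʃ/ (palatal) → [ɲ]
/m/ before /t/ (alveolar) → [n]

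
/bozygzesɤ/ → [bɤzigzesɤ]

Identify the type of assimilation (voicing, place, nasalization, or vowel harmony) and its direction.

vowel harmony, regressive

/o/→[ɤ] /y/→[i].
Vowels agree with the last vowel, so the harmony is regressive.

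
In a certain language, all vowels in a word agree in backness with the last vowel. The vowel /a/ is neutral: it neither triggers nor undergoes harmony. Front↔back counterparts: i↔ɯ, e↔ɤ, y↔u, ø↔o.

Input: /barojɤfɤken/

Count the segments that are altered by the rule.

3

/o/ harmonizes with /e/ ([-back]) → [ø]
/ɤ/ harmonizes with /e/ ([-back]) → [e]
/ɤ/ harmonizes with /e/ ([-back]) → [e]
3 segments change.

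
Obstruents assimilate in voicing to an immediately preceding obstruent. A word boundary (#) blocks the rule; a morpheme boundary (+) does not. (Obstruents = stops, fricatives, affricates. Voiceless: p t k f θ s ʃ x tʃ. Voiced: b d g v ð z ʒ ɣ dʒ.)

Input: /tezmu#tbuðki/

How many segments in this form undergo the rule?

2

/b/ after /t/ (voiceless) → [p]
/k/ after /ð/ (voiced) → [g]
2 segments change.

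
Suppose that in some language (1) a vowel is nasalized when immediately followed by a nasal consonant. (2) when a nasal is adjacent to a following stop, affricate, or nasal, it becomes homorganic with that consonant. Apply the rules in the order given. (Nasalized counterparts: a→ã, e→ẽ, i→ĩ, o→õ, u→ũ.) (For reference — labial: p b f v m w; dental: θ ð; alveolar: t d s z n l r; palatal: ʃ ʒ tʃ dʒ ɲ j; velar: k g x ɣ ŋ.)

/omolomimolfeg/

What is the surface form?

[õmolõmĩmolfeg]

Rule 1: /o/ before nasal /m/ → [õ]
Rule 1: /o/ before nasal /m/ → [õ]
Rule 1: /i/ before nasal /m/ → [ĩ]
After rule 1: õmolõmĩmolfeg
Rule 2: no segment meets the rule's conditions; no change.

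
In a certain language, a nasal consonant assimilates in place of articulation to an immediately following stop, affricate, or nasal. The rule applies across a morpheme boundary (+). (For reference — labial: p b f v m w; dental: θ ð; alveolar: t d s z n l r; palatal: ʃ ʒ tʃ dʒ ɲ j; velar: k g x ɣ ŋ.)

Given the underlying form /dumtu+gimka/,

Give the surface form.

[duntu+giŋka]

/m/ before /t/ (alveolar) → [n]
/m/ before /k/ (velar) → [ŋ]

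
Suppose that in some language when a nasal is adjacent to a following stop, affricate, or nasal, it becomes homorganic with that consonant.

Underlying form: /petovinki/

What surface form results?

[petoviŋki]

/n/ before /k/ (velar) → [ŋ]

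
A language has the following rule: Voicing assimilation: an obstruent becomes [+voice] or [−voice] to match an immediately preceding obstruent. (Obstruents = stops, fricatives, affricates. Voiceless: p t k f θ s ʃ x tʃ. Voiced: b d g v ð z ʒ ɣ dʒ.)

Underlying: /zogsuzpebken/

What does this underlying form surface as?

[zogzuzbebgen]

/s/ after /g/ (voiced) → [z]
/p/ after /z/ (voiced) → [b]
/k/ after /b/ (voiced) → [g]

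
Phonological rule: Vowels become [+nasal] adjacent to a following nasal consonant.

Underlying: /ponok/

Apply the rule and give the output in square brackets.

/o/ before nasal /n/ → [õ]

[põnok]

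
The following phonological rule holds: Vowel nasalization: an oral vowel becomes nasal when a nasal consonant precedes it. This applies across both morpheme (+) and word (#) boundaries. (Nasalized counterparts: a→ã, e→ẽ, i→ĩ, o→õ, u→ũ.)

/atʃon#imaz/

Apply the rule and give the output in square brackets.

/i/ after nasal /n/ → [ĩ]
/a/ after nasal /m/ → [ã]

[atʃon#ĩmãz]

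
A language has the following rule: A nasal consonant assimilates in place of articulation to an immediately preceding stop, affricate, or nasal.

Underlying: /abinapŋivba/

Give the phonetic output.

[abinapmivba]

/ŋ/ after /p/ (labial) → [m]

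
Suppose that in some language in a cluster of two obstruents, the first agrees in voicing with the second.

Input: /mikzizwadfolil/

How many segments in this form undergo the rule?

2

/k/ before /z/ (voiced) → [g]
/d/ before /f/ (voiceless) → [t]
2 segments change.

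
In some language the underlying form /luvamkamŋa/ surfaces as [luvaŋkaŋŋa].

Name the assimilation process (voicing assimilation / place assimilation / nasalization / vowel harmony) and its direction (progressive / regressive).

place assimilation, regressive

/m/→[ŋ] /m/→[ŋ].
Each target copies a feature from the following segment, so the direction is regressive.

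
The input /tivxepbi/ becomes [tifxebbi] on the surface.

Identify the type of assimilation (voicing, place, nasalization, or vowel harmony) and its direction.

voicing assimilation, regressive

/v/→[f] /p/→[b].
Each target copies a feature from the following segment, so the direction is regressive.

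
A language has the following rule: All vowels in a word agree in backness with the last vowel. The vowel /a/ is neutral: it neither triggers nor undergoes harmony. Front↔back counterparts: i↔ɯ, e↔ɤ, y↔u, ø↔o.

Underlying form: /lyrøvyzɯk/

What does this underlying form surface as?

[lurovuzɯk]

/y/ harmonizes with /ɯ/ ([+back]) → [u]
/ø/ harmonizes with /ɯ/ ([+back]) → [o]
/y/ harmonizes with /ɯ/ ([+back]) → [u]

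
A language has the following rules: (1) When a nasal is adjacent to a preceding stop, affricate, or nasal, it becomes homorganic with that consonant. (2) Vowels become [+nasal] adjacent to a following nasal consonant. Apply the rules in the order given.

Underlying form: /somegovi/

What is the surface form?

Rule 1: no segment meets the rule's conditions; no change.
After rule 1: somegovi
Rule 2: /o/ before nasal /m/ → [õ]

[sõmegovi]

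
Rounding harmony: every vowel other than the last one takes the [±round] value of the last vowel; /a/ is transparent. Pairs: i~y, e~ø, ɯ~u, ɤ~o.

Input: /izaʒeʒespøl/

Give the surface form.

/i/ harmonizes with /ø/ ([+round]) → [y]
/e/ harmonizes with /ø/ ([+round]) → [ø]
/e/ harmonizes with /ø/ ([+round]) → [ø]

[yzaʒøʒøspøl]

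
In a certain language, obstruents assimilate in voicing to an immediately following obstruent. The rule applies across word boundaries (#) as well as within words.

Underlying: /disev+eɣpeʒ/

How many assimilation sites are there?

1

/ɣ/ before /p/ (voiceless) → [x]
1 segment changes.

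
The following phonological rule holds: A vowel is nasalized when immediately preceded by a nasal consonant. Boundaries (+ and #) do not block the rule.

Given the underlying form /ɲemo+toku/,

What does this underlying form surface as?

[ɲẽmõ+toku]

/e/ after nasal /ɲ/ → [ẽ]
/o/ after nasal /m/ → [õ]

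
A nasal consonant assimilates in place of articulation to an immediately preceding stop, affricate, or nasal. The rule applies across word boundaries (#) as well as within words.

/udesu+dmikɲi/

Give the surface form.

/m/ after /d/ (alveolar) → [n]
/ɲ/ after /k/ (velar) → [ŋ]

[udesu+dnikŋi]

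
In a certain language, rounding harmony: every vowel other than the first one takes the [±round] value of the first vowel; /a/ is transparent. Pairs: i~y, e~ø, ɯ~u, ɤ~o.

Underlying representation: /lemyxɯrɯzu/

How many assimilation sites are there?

2

/y/ harmonizes with /e/ ([-round]) → [i]
/u/ harmonizes with /e/ ([-round]) → [ɯ]
2 segments change.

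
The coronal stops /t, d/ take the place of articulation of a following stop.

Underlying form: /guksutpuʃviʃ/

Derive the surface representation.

/t/ before /p/ (labial) → [p]

[guksuppuʃviʃ]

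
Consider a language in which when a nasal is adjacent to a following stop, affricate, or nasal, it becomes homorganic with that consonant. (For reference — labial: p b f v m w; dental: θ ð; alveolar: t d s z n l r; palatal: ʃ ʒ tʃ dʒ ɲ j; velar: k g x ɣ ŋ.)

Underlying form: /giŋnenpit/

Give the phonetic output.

[ginnempit]

/ŋ/ before /n/ (alveolar) → [n]
/n/ before /p/ (labial) → [m]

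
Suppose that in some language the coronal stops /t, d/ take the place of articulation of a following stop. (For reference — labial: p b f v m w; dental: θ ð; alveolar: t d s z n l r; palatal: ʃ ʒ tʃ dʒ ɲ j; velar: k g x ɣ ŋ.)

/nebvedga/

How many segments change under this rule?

/d/ before /g/ (velar) → [g]
1 segment changes.

1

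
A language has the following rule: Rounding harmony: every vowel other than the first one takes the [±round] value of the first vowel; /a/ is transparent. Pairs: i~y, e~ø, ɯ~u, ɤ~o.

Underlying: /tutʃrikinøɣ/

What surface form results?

[tutʃrykynøɣ]

/i/ harmonizes with /u/ ([+round]) → [y]
/i/ harmonizes with /u/ ([+round]) → [y]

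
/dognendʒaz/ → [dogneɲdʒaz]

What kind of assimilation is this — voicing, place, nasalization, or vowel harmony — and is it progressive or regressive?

place assimilation, regressive

/n/→[ɲ].
Each target copies a feature from the following segment, so the direction is regressive.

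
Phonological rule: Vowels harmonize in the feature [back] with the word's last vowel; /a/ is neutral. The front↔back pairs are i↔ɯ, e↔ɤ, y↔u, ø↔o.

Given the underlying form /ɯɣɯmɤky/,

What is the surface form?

/ɯ/ harmonizes with /y/ ([-back]) → [i]
/ɯ/ harmonizes with /y/ ([-back]) → [i]
/ɤ/ harmonizes with /y/ ([-back]) → [e]

[iɣimeky]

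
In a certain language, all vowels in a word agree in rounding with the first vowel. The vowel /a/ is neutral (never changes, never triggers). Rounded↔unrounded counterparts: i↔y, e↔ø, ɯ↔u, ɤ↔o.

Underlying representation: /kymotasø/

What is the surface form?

no segment meets the rule's conditions; no change.

[kymotasø]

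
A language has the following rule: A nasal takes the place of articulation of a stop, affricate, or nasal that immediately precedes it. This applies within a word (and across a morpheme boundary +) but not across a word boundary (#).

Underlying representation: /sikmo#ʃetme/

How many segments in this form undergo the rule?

2

/m/ after /k/ (velar) → [ŋ]
/m/ after /t/ (alveolar) → [n]
2 segments change.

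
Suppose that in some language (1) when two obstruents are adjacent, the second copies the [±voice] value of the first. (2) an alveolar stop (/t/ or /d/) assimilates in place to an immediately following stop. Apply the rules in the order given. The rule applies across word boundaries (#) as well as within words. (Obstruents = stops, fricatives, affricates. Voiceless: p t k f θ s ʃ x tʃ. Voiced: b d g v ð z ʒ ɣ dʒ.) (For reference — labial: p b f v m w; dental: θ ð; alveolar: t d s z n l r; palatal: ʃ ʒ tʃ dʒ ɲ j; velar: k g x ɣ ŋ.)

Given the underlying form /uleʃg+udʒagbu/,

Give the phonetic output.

[uleʃk+udʒagbu]

Rule 1: /g/ after /ʃ/ (voiceless) → [k]
After rule 1: uleʃk+udʒagbu
Rule 2: no segment meets the rule's conditions; no change.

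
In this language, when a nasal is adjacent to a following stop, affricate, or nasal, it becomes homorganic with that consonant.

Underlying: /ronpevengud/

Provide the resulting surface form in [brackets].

/n/ before /p/ (labial) → [m]
/n/ before /g/ (velar) → [ŋ]

[rompeveŋgud]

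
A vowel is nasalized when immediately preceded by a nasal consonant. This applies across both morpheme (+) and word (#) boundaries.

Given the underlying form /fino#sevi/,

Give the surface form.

/o/ after nasal /n/ → [õ]

[finõ#sevi]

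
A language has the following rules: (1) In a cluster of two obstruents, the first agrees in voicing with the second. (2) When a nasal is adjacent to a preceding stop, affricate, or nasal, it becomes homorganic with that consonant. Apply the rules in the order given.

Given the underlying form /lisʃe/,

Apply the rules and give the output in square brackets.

[lisʃe]

Rule 1: no segment meets the rule's conditions; no change.
After rule 1: lisʃe
Rule 2: no segment meets the rule's conditions; no change.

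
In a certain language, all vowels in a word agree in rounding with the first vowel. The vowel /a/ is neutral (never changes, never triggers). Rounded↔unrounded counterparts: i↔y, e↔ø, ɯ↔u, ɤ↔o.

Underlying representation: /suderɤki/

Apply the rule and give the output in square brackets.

/e/ harmonizes with /u/ ([+round]) → [ø]
/ɤ/ harmonizes with /u/ ([+round]) → [o]
/i/ harmonizes with /u/ ([+round]) → [y]

[sudøroky]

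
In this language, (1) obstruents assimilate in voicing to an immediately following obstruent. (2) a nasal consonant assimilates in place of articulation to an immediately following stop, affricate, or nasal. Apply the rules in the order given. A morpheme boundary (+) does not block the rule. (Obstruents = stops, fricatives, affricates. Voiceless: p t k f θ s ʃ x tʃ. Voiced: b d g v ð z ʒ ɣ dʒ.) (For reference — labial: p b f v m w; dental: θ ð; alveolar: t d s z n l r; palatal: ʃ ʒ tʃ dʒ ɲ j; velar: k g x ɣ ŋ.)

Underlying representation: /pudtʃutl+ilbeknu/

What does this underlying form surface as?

[puttʃutl+ilbeknu]

Rule 1: /d/ before /tʃ/ (voiceless) → [t]
After rule 1: puttʃutl+ilbeknu
Rule 2: no segment meets the rule's conditions; no change.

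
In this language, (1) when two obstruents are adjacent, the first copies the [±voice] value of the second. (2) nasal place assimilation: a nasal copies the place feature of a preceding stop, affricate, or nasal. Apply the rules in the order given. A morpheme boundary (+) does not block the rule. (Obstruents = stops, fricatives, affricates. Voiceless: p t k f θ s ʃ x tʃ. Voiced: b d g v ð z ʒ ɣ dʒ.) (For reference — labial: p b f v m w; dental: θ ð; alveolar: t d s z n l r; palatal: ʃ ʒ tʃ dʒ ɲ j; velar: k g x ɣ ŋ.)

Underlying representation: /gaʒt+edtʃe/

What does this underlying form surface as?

[gaʃt+ettʃe]

Rule 1: /ʒ/ before /t/ (voiceless) → [ʃ]
Rule 1: /d/ before /tʃ/ (voiceless) → [t]
After rule 1: gaʃt+ettʃe
Rule 2: no segment meets the rule's conditions; no change.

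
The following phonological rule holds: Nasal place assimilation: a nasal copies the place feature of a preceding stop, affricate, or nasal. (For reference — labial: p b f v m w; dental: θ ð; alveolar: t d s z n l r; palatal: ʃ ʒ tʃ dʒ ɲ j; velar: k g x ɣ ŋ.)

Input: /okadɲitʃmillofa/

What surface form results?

/ɲ/ after /d/ (alveolar) → [n]
/m/ after /tʃ/ (palatal) → [ɲ]

[okadnitʃɲillofa]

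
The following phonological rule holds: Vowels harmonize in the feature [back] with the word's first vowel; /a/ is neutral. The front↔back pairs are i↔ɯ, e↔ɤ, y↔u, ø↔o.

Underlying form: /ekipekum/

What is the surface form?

/u/ harmonizes with /e/ ([-back]) → [y]

[ekipekym]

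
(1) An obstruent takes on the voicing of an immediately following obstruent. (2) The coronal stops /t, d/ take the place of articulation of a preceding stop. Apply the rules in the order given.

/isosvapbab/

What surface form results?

[isozvabbab]

Rule 1: /s/ before /v/ (voiced) → [z]
Rule 1: /p/ before /b/ (voiced) → [b]
After rule 1: isozvabbab
Rule 2: no segment meets the rule's conditions; no change.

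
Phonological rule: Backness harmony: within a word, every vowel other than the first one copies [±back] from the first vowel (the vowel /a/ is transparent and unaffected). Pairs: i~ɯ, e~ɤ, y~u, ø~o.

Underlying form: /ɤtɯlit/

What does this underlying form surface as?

/i/ harmonizes with /ɤ/ ([+back]) → [ɯ]

[ɤtɯlɯt]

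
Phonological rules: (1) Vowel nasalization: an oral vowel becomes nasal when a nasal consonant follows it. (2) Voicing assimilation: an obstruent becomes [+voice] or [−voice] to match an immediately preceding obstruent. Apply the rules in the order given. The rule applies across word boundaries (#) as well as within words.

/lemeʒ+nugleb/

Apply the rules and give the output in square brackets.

Rule 1: /e/ before nasal /m/ → [ẽ]
After rule 1: lẽmeʒ+nugleb
Rule 2: no segment meets the rule's conditions; no change.

[lẽmeʒ+nugleb]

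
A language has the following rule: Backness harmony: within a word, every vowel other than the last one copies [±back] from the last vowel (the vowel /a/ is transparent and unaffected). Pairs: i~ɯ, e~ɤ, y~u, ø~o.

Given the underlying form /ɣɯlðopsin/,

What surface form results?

[ɣilðøpsin]

/ɯ/ harmonizes with /i/ ([-back]) → [i]
/o/ harmonizes with /i/ ([-back]) → [ø]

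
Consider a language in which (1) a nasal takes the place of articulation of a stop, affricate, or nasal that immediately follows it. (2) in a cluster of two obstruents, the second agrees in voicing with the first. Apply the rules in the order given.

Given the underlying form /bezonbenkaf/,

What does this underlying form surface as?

Rule 1: /n/ before /b/ (labial) → [m]
Rule 1: /n/ before /k/ (velar) → [ŋ]
After rule 1: bezombeŋkaf
Rule 2: no segment meets the rule's conditions; no change.

[bezombeŋkaf]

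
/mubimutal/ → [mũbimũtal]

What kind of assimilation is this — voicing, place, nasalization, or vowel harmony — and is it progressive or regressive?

nasalization, progressive

/u/→[ũ] /u/→[ũ].
Each target copies a feature from the preceding segment, so the direction is progressive.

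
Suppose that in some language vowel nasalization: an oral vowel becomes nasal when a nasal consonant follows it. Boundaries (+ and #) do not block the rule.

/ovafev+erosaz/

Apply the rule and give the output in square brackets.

[ovafev+erosaz]

no segment meets the rule's conditions; no change.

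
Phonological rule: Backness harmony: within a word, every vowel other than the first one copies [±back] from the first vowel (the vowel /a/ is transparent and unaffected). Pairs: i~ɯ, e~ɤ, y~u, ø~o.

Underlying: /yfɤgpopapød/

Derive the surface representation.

/ɤ/ harmonizes with /y/ ([-back]) → [e]
/o/ harmonizes with /y/ ([-back]) → [ø]

[yfegpøpapød]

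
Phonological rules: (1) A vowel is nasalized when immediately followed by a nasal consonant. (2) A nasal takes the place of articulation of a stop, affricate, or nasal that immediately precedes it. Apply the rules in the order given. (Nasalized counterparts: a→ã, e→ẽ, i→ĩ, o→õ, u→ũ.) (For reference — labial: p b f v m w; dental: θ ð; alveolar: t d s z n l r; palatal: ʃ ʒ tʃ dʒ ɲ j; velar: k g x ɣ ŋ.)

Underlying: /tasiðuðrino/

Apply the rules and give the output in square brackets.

Rule 1: /i/ before nasal /n/ → [ĩ]
After rule 1: tasiðuðrĩno
Rule 2: no segment meets the rule's conditions; no change.

[tasiðuðrĩno]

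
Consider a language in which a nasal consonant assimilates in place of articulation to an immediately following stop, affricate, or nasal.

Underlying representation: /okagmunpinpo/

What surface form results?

/n/ before /p/ (labial) → [m]
/n/ before /p/ (labial) → [m]

[okagmumpimpo]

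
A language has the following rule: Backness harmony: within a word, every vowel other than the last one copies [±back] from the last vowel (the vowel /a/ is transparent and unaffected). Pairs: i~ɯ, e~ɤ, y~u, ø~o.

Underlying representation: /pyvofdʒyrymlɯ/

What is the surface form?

/y/ harmonizes with /ɯ/ ([+back]) → [u]
/y/ harmonizes with /ɯ/ ([+back]) → [u]
/y/ harmonizes with /ɯ/ ([+back]) → [u]

[puvofdʒurumlɯ]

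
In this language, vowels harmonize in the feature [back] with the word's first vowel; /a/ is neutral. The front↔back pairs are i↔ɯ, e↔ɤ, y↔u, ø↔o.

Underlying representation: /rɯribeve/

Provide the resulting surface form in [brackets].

[rɯrɯbɤvɤ]

/i/ harmonizes with /ɯ/ ([+back]) → [ɯ]
/e/ harmonizes with /ɯ/ ([+back]) → [ɤ]
/e/ harmonizes with /ɯ/ ([+back]) → [ɤ]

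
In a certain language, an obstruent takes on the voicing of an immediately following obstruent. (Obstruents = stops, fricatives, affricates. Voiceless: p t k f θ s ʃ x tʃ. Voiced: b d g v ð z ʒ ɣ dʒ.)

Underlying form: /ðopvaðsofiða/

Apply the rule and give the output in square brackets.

/p/ before /v/ (voiced) → [b]
/ð/ before /s/ (voiceless) → [θ]

[ðobvaθsofiða]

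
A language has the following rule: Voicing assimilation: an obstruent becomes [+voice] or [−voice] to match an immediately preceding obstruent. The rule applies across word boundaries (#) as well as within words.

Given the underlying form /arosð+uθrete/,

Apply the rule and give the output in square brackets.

[arosθ+uθrete]

/ð/ after /s/ (voiceless) → [θ]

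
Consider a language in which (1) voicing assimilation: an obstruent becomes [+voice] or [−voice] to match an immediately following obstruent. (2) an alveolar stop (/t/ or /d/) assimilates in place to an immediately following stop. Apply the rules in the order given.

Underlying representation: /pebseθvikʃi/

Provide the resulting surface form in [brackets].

[pepseðvikʃi]

Rule 1: /b/ before /s/ (voiceless) → [p]
Rule 1: /θ/ before /v/ (voiced) → [ð]
After rule 1: pepseðvikʃi
Rule 2: no segment meets the rule's conditions; no change.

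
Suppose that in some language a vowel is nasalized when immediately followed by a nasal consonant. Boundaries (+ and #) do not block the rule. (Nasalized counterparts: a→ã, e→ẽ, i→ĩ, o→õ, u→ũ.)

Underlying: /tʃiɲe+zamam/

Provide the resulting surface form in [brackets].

/i/ before nasal /ɲ/ → [ĩ]
/a/ before nasal /m/ → [ã]
/a/ before nasal /m/ → [ã]

[tʃĩɲe+zãmãm]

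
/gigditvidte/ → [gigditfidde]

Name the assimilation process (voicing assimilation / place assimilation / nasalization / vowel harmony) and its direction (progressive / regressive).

voicing assimilation, progressive

/v/→[f] /t/→[d].
Each target copies a feature from the preceding segment, so the direction is progressive.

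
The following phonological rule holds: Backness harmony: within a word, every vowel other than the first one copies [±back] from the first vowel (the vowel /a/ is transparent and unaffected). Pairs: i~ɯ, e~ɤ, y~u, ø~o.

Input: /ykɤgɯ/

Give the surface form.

[ykegi]

/ɤ/ harmonizes with /y/ ([-back]) → [e]
/ɯ/ harmonizes with /y/ ([-back]) → [i]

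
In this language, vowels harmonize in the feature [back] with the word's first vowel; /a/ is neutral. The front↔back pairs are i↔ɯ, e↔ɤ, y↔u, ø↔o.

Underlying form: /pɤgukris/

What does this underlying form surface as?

/i/ harmonizes with /ɤ/ ([+back]) → [ɯ]

[pɤgukrɯs]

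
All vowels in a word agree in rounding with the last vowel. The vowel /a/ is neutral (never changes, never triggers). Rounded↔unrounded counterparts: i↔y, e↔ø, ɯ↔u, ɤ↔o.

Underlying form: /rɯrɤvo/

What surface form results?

[rurovo]

/ɯ/ harmonizes with /o/ ([+round]) → [u]
/ɤ/ harmonizes with /o/ ([+round]) → [o]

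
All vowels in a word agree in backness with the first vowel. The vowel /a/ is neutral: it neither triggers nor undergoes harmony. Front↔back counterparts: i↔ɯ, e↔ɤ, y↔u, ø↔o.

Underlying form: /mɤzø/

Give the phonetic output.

/ø/ harmonizes with /ɤ/ ([+back]) → [o]

[mɤzo]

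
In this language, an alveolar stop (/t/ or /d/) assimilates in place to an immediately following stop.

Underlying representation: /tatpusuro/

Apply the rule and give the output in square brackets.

[tappusuro]

/t/ before /p/ (labial) → [p]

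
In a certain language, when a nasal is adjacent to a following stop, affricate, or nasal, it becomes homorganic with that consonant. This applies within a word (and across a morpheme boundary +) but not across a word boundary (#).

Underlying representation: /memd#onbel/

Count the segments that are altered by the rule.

/m/ before /d/ (alveolar) → [n]
/n/ before /b/ (labial) → [m]
2 segments change.

2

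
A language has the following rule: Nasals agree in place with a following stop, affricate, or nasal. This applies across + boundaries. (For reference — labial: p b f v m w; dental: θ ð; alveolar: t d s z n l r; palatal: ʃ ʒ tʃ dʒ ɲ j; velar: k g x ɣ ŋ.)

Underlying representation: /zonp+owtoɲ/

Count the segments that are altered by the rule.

/n/ before /p/ (labial) → [m]
1 segment changes.

1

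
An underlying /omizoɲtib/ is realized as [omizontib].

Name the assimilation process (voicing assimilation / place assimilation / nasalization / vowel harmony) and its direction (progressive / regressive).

/ɲ/→[n].
Each target copies a feature from the following segment, so the direction is regressive.

place assimilation, regressive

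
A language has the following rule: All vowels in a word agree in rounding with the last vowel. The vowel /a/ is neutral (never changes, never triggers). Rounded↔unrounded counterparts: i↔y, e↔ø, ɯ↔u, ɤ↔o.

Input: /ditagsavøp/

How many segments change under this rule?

1

/i/ harmonizes with /ø/ ([+round]) → [y]
1 segment changes.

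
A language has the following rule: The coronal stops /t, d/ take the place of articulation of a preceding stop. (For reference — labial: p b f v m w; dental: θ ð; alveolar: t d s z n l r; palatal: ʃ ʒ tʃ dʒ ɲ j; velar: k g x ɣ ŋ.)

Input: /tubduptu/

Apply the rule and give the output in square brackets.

/d/ after /b/ (labial) → [b]
/t/ after /p/ (labial) → [p]

[tubbuppu]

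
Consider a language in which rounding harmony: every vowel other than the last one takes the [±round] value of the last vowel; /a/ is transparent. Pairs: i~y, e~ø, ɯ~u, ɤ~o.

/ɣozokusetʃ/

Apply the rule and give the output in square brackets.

[ɣɤzɤkɯsetʃ]

/o/ harmonizes with /e/ ([-round]) → [ɤ]
/o/ harmonizes with /e/ ([-round]) → [ɤ]
/u/ harmonizes with /e/ ([-round]) → [ɯ]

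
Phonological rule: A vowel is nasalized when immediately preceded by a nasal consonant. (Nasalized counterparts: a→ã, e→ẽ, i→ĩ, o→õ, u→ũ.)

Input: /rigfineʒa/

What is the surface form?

[rigfinẽʒa]

/e/ after nasal /n/ → [ẽ]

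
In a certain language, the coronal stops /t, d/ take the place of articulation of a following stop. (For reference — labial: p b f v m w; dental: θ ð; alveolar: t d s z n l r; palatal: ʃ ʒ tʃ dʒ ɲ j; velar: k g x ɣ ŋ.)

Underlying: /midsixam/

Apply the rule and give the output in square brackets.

no segment meets the rule's conditions; no change.

[midsixam]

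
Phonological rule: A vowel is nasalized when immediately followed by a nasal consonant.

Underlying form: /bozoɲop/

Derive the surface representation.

/o/ before nasal /ɲ/ → [õ]

[bozõɲop]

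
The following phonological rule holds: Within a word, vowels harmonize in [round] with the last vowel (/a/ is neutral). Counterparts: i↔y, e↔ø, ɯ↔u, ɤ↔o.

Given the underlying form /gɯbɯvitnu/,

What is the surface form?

[gubuvytnu]

/ɯ/ harmonizes with /u/ ([+round]) → [u]
/ɯ/ harmonizes with /u/ ([+round]) → [u]
/i/ harmonizes with /u/ ([+round]) → [y]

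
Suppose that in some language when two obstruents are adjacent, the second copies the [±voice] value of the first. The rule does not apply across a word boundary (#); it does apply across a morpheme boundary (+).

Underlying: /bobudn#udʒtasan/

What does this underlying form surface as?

/t/ after /dʒ/ (voiced) → [d]

[bobudn#udʒdasan]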